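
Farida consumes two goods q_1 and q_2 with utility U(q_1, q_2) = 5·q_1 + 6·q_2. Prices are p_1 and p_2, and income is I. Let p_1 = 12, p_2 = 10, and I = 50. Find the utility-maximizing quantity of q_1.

Numerically: q_1* = 0, q_2* = 5.

q_1* = 0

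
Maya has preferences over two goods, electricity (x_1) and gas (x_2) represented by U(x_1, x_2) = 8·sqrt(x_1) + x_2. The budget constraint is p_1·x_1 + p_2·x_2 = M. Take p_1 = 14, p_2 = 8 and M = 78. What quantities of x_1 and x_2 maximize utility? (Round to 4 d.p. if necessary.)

MU_x_1 = 4/√x_1, MU_x_2 = 1. Tangency: 4/√x_1 = p_1/p_2.
Solve: √x_1 = 4·p_2/p_1, so x_1*(p_1,p_2) = (4·p_2/p_1)², and x_2* = (M − p_1·x_1*)/p_2.
Plugging in: x_1* = (4·8/14)² = 5.2245, x_2* = 0.6071.

x_1* = 5.2245, x_2* = 0.6071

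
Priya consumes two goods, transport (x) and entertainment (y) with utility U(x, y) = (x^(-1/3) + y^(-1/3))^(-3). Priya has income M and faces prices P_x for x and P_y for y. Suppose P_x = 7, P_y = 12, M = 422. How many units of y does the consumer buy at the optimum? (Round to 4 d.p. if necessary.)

MU_x ∝ x^(-4/3), MU_y ∝ y^(-4/3), so MRS = (y/x)^(4/3) = P_x/P_y.
Hence y/x = (P_x/P_y)^(1/(4/3)), i.e. raised to the 0.75 power.
Substitute y = (y/x)·x into the budget: x* = M/(P_x + P_y·(y/x)).
Numerically y/x = 0.667479, so x* = 422/(7 + 12·0.667479) = 28.1151 and y* = 0.667479·28.1151 = 18.7662.

y* = 18.7662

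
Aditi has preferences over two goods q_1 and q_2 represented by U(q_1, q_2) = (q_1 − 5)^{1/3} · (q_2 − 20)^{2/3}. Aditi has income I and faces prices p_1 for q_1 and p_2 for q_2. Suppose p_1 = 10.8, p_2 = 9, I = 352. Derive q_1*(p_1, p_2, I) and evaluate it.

q_1* = 8.642

Substituting into the budget: q_1* = 5 + 1/3·(I − 5·p_1 − 20·p_2)/p_1, and q_2* = 20 + 2/3·(…)/p_2.
Discretionary income = 352 − 5·10.8 − 20·9 = 118; q_1* = 5 + 1/3·118/10.8 = 8.642.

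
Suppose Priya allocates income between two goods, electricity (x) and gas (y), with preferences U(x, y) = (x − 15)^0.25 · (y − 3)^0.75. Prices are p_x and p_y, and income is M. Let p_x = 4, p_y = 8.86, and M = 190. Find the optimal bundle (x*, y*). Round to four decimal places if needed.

x* = 21.4638, y* = 11.7545

Substituting into the budget: x* = 15 + 0.25·(M − 15·p_x − 3·p_y)/p_x, and y* = 3 + 0.75·(…)/p_y.
Discretionary income = 190 − 15·4 − 3·8.86 = 103.42; x* = 15 + 0.25·103.42/4 = 21.4638; y* = 3 + 0.75·103.42/8.86 = 11.7545.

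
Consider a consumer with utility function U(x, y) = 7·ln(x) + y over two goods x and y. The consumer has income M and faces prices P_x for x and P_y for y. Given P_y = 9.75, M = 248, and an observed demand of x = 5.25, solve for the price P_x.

P_x = 13

MU_x = 7/x, MU_y = 1. Tangency: 7/x = P_x/P_y.
So x*(P_x,P_y) = 7·P_y/P_x, independent of income; and y* = (M − 7·P_y)/P_y.
Set x* = 5.25 in the demand function and solve for P_x: P_x = 13.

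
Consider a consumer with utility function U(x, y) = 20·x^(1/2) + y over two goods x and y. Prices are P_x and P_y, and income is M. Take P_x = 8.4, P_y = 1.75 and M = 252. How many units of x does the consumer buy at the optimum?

Set MRS = P_x/P_y: 10·x^(−1/2) = P_x/P_y.
Solve: √x = 10·P_y/P_x, so x*(P_x,P_y) = (10·P_y/P_x)², and y* = (M − P_x·x*)/P_y.
Plugging in: x* = (10·1.75/8.4)² = 4.3403.

x* = 4.3403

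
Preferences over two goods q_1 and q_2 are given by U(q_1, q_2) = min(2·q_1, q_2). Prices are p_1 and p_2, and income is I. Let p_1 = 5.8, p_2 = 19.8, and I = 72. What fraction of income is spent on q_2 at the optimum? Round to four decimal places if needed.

share on q_2 = 0.8722

With perfect complements, no substitution: consume in ratio q_1:q_2 = 1:2.
Budget: p_1·q_1 + p_2·2·q_1 = I, so (p_1 + 2·p_2)·q_1 = I.
Demand: q_1*(p_1,p_2,I) = I/(p_1 + 2·p_2), q_2* = 2·I/(p_1 + 2·p_2).
Here 5.8 + 2·19.8 = 45.4, giving q_1* = 1.5859 and q_2* = 3.1718.
Expenditure on q_2: 19.8·3.1718 = 62.8018; share = 0.8722.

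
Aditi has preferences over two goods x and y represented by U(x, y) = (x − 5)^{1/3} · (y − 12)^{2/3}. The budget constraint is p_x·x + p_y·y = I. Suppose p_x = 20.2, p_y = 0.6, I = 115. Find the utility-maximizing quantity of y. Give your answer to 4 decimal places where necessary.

This is Cobb-Douglas in (x−5, y−12): tangency gives 1/3·p_y·(y−12) = 2/3·p_x·(x−5).
After buying the subsistence bundle (5, 12), a share 1/3 of the remaining income goes to x: x* = 5 + 1/3·(I − 5p_x − 12p_y)/p_x.
Discretionary income = 115 − 5·20.2 − 12·0.6 = 6.8; y* = 12 + 2/3·6.8/0.6 = 19.5556.

y* = 19.5556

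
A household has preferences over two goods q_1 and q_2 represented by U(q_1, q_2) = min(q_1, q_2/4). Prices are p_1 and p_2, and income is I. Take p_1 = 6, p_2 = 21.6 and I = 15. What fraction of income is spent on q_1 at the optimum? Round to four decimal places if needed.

share on q_1 = 0.0649

Leontief preferences: the optimum is at the kink where q_1/1 = q_2/4, i.e. q_2 = 4·q_1.
Budget: p_1·q_1 + p_2·4·q_1 = I, so (p_1 + 4·p_2)·q_1 = I.
Demand: q_1*(p_1,p_2,I) = I/(p_1 + 4·p_2), q_2* = 4·I/(p_1 + 4·p_2).
Here 6 + 4·21.6 = 92.4, giving q_1* = 0.1623 and q_2* = 0.6494.
Expenditure on q_1: 6·0.1623 = 0.974; share = 0.0649.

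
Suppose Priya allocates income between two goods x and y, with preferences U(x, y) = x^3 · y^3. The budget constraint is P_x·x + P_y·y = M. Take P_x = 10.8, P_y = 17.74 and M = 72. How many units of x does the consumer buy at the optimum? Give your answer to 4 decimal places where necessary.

The MRS is y/x. Set MRS = P_x/P_y.
Rearranging, P_y·y = P_x·x. Substituting into the budget gives P_x·x·(1 + 1) = M.
Demand: x*(P_x,P_y,M) = 0.5·M/P_x and y* = 0.5·M/P_y.
At P_x=10.8, P_y=17.74, M=72: x* = 0.5·72/10.8 = 3.3333.

x* = 3.3333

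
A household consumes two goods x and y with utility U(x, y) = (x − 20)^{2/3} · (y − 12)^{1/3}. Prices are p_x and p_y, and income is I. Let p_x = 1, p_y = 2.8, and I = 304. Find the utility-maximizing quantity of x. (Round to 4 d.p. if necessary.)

This is Cobb-Douglas in (x−20, y−12): tangency gives 2/3·p_y·(y−12) = 1/3·p_x·(x−20).
Substituting into the budget: x* = 20 + 2/3·(I − 20·p_x − 12·p_y)/p_x, and y* = 12 + 1/3·(…)/p_y.
Discretionary income = 304 − 20·1 − 12·2.8 = 250.4; x* = 20 + 2/3·250.4/1 = 186.9333.

x* = 186.9333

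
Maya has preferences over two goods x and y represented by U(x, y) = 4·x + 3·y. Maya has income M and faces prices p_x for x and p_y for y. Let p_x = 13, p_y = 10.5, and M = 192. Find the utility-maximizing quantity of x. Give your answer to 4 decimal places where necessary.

x* = 14.7692

Linear utility — the consumer picks whichever good has higher MU/price: 4/13 = 0.3077 vs 3/10.5 = 0.2857.
x gives more utility per dollar, so spend all income on x: x* = M/p_x, y* = 0.
Numerically: x* = 14.7692, y* = 0.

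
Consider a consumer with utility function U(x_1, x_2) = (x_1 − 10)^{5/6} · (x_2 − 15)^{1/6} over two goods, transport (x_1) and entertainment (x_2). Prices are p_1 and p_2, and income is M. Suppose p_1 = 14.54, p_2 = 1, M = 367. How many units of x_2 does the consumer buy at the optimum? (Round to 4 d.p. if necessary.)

Let x_1' = x_1−10, x_2' = x_2−15. MRS = 5·x_2'/x_1' = p_1/p_2.
Substituting into the budget: x_1* = 10 + 5/6·(M − 10·p_1 − 15·p_2)/p_1, and x_2* = 15 + 1/6·(…)/p_2.
Discretionary income = 367 − 10·14.54 − 15·1 = 206.6; x_2* = 15 + 1/6·206.6/1 = 49.4333.

x_2* = 49.4333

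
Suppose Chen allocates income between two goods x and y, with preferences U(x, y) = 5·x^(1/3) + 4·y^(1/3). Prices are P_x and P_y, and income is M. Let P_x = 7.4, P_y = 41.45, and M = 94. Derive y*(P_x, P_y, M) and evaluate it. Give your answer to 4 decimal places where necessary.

MU_x ∝ 5·x^(-2/3), MU_y ∝ 4·y^(-2/3), so MRS = (5/4)·(y/x)^(2/3) = P_x/P_y.
Solve for the ratio: y/x = [(4/5)·P_x/P_y]^(1.5).
Substitute y = (y/x)·x into the budget: x* = M/(P_x + P_y·(y/x)).
Numerically y/x = 0.053975, so x* = 94/(7.4 + 41.45·0.053975) = 9.7538 and y* = 0.053975·9.7538 = 0.5265.

y* = 0.5265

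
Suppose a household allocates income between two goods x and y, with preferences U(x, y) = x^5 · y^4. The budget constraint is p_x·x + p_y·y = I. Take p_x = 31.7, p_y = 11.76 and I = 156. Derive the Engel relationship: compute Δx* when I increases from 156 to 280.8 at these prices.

Δx* = 2.1872

The MRS is (5/4)·y/x. Set MRS = p_x/p_y.
Rearranging, p_y·y = (4/5)·p_x·x. Substituting into the budget gives p_x·x·(1 + (4/5)) = I.
Demand: x*(p_x,p_y,I) = 5/9·I/p_x and y* = 4/9·I/p_y.
At p_x=31.7, p_y=11.76, I=156: x* = 5/9·156/31.7 = 2.734.
At I' = 280.8: x* = 4.9211. Change: 4.9211 − 2.734 = 2.1872.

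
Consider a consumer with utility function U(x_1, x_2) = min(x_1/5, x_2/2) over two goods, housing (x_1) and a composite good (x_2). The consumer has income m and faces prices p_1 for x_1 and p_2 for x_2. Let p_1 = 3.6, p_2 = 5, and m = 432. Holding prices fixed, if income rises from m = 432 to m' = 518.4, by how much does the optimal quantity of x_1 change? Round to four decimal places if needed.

Δx_1* = 15.4286

Demand: x_1*(p_1,p_2,m) = 5·m/(5·p_1 + 2·p_2), x_2* = 2·m/(5·p_1 + 2·p_2).
Here 5·3.6 + 2·5 = 28, giving x_1* = 77.1429.
At m' = 518.4: x_1* = 92.5714. Change: 92.5714 − 77.1429 = 15.4286.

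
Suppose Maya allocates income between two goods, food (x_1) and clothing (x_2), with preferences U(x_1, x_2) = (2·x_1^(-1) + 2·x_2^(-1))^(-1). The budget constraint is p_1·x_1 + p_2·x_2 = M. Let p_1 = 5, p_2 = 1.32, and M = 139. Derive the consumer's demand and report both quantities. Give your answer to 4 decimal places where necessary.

From the CES first-order condition, (x_2/x_1)^(2) = p_1/p_2.
Solve for the ratio: x_2/x_1 = [p_1/p_2]^(0.5).
Substitute x_2 = (x_2/x_1)·x_1 into the budget: x_1* = M/(p_1 + p_2·(x_2/x_1)).
Numerically x_2/x_1 = 1.946247, so x_1* = 139/(5 + 1.32·1.946247) = 18.3643 and x_2* = 1.946247·18.3643 = 35.7414.

x_1* = 18.3643, x_2* = 35.7414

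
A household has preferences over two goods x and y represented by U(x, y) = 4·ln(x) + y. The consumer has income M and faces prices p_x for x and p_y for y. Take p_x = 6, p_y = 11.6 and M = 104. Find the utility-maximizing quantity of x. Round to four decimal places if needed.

x* = 7.7333

MU_x = 4/x, MU_y = 1. Tangency: 4/x = p_x/p_y.
So x*(p_x,p_y) = 4·p_y/p_x, independent of income; and y* = (M − 4·p_y)/p_y.
At the given prices: x* = 4·11.6/6 = 7.7333.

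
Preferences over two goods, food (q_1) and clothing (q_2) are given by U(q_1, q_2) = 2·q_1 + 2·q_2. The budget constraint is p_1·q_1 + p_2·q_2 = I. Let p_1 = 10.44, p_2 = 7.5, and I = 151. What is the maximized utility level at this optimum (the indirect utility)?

q_2 gives more utility per dollar, so spend all income on q_2: q_2* = I/p_2, q_1* = 0.
Numerically: q_1* = 0, q_2* = 20.1333.
Utility at the optimum: U(0, 20.1333) = 40.2667.

V = 40.2667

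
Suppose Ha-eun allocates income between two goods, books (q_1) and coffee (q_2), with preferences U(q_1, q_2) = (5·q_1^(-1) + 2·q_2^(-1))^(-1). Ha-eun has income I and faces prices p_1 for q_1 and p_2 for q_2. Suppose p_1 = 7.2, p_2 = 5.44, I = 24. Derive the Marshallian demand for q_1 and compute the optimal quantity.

From the CES first-order condition, (5/2)·(q_2/q_1)^(2) = p_1/p_2.
Solve for the ratio: q_2/q_1 = [(2/5)·p_1/p_2]^(0.5).
With the ratio pinned down, the budget gives q_1* = I/(p_1 + p_2·(q_2/q_1)) and q_2* = (q_2/q_1)·q_1*.
Numerically q_2/q_1 = 0.727607, so q_1* = 24/(7.2 + 5.44·0.727607) = 2.1509.

q_1* = 2.1509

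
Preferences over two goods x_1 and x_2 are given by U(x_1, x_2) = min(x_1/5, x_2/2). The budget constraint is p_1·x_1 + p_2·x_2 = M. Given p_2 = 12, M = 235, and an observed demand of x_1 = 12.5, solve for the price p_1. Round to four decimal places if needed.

With perfect complements, no substitution: consume in ratio x_1:x_2 = 5:2.
Budget: p_1·x_1 + p_2·(2/5)·x_1 = M, so (5·p_1 + 2·p_2)·x_1 = 5·M.
Demand: x_1*(p_1,p_2,M) = 5·M/(5·p_1 + 2·p_2), x_2* = 2·M/(5·p_1 + 2·p_2).
Set x_1* = 12.5 in the demand function and solve for p_1: p_1 = 14.

p_1 = 14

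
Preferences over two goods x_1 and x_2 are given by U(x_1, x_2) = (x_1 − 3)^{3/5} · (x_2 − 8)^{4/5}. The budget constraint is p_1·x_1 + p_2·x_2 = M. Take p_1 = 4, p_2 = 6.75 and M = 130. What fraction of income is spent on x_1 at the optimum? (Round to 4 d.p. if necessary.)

Let x_1' = x_1−3, x_2' = x_2−8. MRS = (3/4)·x_2'/x_1' = p_1/p_2.
After buying the subsistence bundle (3, 8), a share 3/7 of the remaining income goes to x_1: x_1* = 3 + 3/7·(M − 3p_1 − 8p_2)/p_1.
Discretionary income = 130 − 3·4 − 8·6.75 = 64; x_1* = 3 + 3/7·64/4 = 9.8571; x_2* = 8 + 4/7·64/6.75 = 13.418.
Expenditure on x_1: 4·9.8571 = 39.4286; share = 0.3033.

share on x_1 = 0.3033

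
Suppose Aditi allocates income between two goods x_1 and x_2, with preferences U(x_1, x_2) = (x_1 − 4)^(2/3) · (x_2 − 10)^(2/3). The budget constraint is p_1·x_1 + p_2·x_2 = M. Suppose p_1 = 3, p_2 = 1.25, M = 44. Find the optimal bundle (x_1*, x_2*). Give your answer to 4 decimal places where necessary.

Substituting into the budget: x_1* = 4 + 0.5·(M − 4·p_1 − 10·p_2)/p_1, and x_2* = 10 + 0.5·(…)/p_2.
Discretionary income = 44 − 4·3 − 10·1.25 = 19.5; x_1* = 4 + 0.5·19.5/3 = 7.25; x_2* = 10 + 0.5·19.5/1.25 = 17.8.

x_1* = 7.25, x_2* = 17.8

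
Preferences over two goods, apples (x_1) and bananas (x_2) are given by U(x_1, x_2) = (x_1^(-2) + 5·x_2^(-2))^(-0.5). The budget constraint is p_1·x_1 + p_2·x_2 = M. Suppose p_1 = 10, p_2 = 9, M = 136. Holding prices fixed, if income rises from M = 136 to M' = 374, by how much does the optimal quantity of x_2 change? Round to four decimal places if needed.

Δx_2* = 16.2499

MU_x_1 ∝ x_1^(-3), MU_x_2 ∝ 5·x_2^(-3), so MRS = (1/5)·(x_2/x_1)^(3) = p_1/p_2.
Hence x_2/x_1 = (5·p_1/p_2)^(1/(3)), i.e. raised to the 1/3 power.
Substitute x_2 = (x_2/x_1)·x_1 into the budget: x_1* = M/(p_1 + p_2·(x_2/x_1)).
Numerically x_2/x_1 = 1.771098, so x_1* = 136/(10 + 9·1.771098) = 5.2429 and x_2* = 1.771098·5.2429 = 9.2857.
At M' = 374: x_2* = 25.5356. Change: 25.5356 − 9.2857 = 16.2499.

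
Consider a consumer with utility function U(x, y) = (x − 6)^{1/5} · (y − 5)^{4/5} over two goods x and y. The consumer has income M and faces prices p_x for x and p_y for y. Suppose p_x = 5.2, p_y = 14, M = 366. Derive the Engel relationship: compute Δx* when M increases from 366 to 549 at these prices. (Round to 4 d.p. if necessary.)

Δx* = 7.0385

MRS = (1/4)·(y−5)/(x−6). Tangency with p_x/p_y gives y−5 = 4·(p_x/p_y)·(x−6).
After buying the subsistence bundle (6, 5), a share 0.2 of the remaining income goes to x: x* = 6 + 0.2·(M − 6p_x − 5p_y)/p_x.
Discretionary income = 366 − 6·5.2 − 5·14 = 264.8; x* = 6 + 0.2·264.8/5.2 = 16.1846.
At M' = 549: x* = 23.2231. Change: 23.2231 − 16.1846 = 7.0385.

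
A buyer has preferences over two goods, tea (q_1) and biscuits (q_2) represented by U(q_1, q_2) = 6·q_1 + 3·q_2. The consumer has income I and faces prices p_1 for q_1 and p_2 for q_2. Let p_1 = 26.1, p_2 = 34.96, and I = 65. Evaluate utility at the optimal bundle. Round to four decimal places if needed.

Perfect substitutes: compare marginal utility per dollar. 6/p_1 vs 3/p_2 → 0.2299 vs 0.0858.
q_1 gives more utility per dollar, so spend all income on q_1: q_1* = I/p_1, q_2* = 0.
Numerically: q_1* = 2.4904, q_2* = 0.
Utility at the optimum: U(2.4904, 0) = 14.9425.

V = 14.9425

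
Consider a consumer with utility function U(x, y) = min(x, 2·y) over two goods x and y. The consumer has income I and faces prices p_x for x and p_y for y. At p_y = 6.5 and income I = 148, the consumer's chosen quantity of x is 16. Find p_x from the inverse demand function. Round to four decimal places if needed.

p_x = 6

Leontief preferences: the optimum is at the kink where x/2 = y/1, i.e. y = (1/2)·x.
Budget: p_x·x + p_y·(1/2)·x = I, so (2·p_x + p_y)·x = 2·I.
Demand: x*(p_x,p_y,I) = 2·I/(2·p_x + p_y), y* = I/(2·p_x + p_y).
Set x* = 16 in the demand function and solve for p_x: p_x = 6.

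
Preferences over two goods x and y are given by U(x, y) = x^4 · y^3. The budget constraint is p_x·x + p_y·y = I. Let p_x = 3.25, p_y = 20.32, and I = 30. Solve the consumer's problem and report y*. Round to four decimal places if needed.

The MRS is (4/3)·y/x. Set MRS = p_x/p_y.
So 4·p_y·y = 3·p_x·x; combined with the budget, a share 4/7 of income goes to x.
Demand: x*(p_x,p_y,I) = 4/7·I/p_x and y* = 3/7·I/p_y.
At p_x=3.25, p_y=20.32, I=30: y* = 3/7·30/20.32 = 0.6327.

y* = 0.6327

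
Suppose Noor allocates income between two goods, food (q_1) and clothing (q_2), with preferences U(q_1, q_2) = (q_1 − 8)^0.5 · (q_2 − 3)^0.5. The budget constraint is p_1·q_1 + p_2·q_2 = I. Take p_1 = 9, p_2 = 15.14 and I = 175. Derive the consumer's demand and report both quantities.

Let q_1' = q_1−8, q_2' = q_2−3. MRS = q_2'/q_1' = p_1/p_2.
Substituting into the budget: q_1* = 8 + 0.5·(I − 8·p_1 − 3·p_2)/p_1, and q_2* = 3 + 0.5·(…)/p_2.
Discretionary income = 175 − 8·9 − 3·15.14 = 57.58; q_1* = 8 + 0.5·57.58/9 = 11.1989; q_2* = 3 + 0.5·57.58/15.14 = 4.9016.

q_1* = 11.1989, q_2* = 4.9016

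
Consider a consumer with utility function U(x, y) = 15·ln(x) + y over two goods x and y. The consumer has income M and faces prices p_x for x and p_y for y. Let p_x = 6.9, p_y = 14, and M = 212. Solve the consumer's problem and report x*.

x* = 30.4348

Set MRS = p_x/p_y: (15/x)/1 = p_x/p_y.
So x*(p_x,p_y) = 15·p_y/p_x, independent of income; and y* = (M − 15·p_y)/p_y.
At the given prices: x* = 15·14/6.9 = 30.4348.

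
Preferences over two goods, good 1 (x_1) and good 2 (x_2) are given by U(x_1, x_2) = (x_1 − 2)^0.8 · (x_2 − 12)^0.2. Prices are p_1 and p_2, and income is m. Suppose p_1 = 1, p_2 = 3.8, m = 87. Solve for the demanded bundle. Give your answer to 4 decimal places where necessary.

After buying the subsistence bundle (2, 12), a share 0.8 of the remaining income goes to x_1: x_1* = 2 + 0.8·(m − 2p_1 − 12p_2)/p_1.
Discretionary income = 87 − 2·1 − 12·3.8 = 39.4; x_1* = 2 + 0.8·39.4/1 = 33.52; x_2* = 12 + 0.2·39.4/3.8 = 14.0737.

x_1* = 33.52, x_2* = 14.0737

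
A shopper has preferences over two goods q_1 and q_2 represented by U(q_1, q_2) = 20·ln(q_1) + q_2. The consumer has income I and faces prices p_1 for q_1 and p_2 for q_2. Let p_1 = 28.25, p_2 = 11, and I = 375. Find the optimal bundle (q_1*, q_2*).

So q_1*(p_1,p_2) = 20·p_2/p_1, independent of income; and q_2* = (I − 20·p_2)/p_2.
At the given prices: q_1* = 20·11/28.25 = 7.7876, and q_2* = 14.0909.

q_1* = 7.7876, q_2* = 14.0909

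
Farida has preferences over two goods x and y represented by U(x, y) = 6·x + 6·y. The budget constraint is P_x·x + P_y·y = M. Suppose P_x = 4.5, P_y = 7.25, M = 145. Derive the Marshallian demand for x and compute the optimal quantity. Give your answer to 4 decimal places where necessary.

Perfect substitutes: compare marginal utility per dollar. 6/P_x vs 6/P_y → 1.3333 vs 0.8276.
x gives more utility per dollar, so spend all income on x: x* = M/P_x, y* = 0.
Numerically: x* = 32.2222, y* = 0.

x* = 32.2222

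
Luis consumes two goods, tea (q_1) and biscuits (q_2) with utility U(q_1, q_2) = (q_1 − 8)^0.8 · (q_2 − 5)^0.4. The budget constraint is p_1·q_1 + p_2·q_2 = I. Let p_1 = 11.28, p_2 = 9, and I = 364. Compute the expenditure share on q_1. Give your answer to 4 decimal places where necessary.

share on q_1 = 0.6669

Let q_1' = q_1−8, q_2' = q_2−5. MRS = 2·q_2'/q_1' = p_1/p_2.
Substituting into the budget: q_1* = 8 + 2/3·(I − 8·p_1 − 5·p_2)/p_1, and q_2* = 5 + 1/3·(…)/p_2.
Discretionary income = 364 − 8·11.28 − 5·9 = 228.76; q_1* = 8 + 2/3·228.76/11.28 = 21.5201; q_2* = 5 + 1/3·228.76/9 = 13.4726.
Expenditure on q_1: 11.28·21.5201 = 242.7467; share = 0.6669.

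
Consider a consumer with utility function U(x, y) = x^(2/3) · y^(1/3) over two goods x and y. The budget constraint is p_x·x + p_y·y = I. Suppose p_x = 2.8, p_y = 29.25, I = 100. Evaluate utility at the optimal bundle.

The MRS is 2·y/x. Set MRS = p_x/p_y.
So 2/3·p_y·y = 1/3·p_x·x; combined with the budget, a share 2/3 of income goes to x.
Demand: x*(p_x,p_y,I) = 2/3·I/p_x and y* = 1/3·I/p_y.
At p_x=2.8, p_y=29.25, I=100: x* = 2/3·100/2.8 = 23.8095, y* = 1.1396.
Utility at the optimum: U(23.8095, 1.1396) = 8.6447.

V = 8.6447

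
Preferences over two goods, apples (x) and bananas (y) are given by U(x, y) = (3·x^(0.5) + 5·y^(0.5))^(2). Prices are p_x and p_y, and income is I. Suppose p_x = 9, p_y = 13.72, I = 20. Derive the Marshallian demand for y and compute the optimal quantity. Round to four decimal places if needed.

y* = 0.9412

MRS = MU_x/MU_y = (3/5)·(y/x)^(0.5). Set equal to p_x/p_y.
Hence y/x = ((5/3)·p_x/p_y)^(1/(0.5)), i.e. raised to the 2 power.
With the ratio pinned down, the budget gives x* = I/(p_x + p_y·(y/x)) and y* = (y/x)·x*.
Numerically y/x = 1.195293, so x* = 20/(9 + 13.72·1.195293) = 0.7874 and y* = 1.195293·0.7874 = 0.9412.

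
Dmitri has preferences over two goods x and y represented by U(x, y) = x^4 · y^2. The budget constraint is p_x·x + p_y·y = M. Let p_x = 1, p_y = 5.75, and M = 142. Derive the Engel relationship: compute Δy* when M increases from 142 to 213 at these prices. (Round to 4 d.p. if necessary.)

Demand: x*(p_x,p_y,M) = 2/3·M/p_x and y* = 1/3·M/p_y.
At p_x=1, p_y=5.75, M=142: y* = 1/3·142/5.75 = 8.2319.
At M' = 213: y* = 12.3478. Change: 12.3478 − 8.2319 = 4.1159.

Δy* = 4.1159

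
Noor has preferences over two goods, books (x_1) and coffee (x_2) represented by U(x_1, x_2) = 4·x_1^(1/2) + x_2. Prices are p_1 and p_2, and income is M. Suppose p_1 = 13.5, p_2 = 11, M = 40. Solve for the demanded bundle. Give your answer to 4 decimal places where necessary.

MU_x_1 = 2/√x_1, MU_x_2 = 1. Tangency: 2/√x_1 = p_1/p_2.
Thus x_1* = (2·p_2/p_1)² — independent of M — with the rest of income spent on x_2.
Plugging in: x_1* = (2·11/13.5)² = 2.6557, x_2* = 0.3771.

x_1* = 2.6557, x_2* = 0.3771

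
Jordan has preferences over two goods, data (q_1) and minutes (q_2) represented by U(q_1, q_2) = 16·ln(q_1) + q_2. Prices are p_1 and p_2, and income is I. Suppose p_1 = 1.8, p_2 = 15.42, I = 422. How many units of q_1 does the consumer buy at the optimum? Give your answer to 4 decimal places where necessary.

q_1* = 137.0667

So q_1*(p_1,p_2) = 16·p_2/p_1, independent of income; and q_2* = (I − 16·p_2)/p_2.
At the given prices: q_1* = 16·15.42/1.8 = 137.0667.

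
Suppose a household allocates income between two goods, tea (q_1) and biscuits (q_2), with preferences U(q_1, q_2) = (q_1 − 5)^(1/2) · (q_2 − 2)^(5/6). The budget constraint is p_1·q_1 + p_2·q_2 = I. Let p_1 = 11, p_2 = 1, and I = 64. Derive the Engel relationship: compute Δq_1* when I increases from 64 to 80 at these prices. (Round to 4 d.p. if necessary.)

Δq_1* = 0.5455

This is Cobb-Douglas in (q_1−5, q_2−2): tangency gives 0.5·p_2·(q_2−2) = 5/6·p_1·(q_1−5).
After buying the subsistence bundle (5, 2), a share 0.375 of the remaining income goes to q_1: q_1* = 5 + 0.375·(I − 5p_1 − 2p_2)/p_1.
Discretionary income = 64 − 5·11 − 2·1 = 7; q_1* = 5 + 0.375·7/11 = 5.2386.
At I' = 80: q_1* = 5.7841. Change: 5.7841 − 5.2386 = 0.5455.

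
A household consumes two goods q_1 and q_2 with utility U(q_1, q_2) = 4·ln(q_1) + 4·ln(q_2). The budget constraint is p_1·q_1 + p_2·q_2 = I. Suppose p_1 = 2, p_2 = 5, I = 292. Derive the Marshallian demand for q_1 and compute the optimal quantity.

q_1* = 73

MU_q_1/MU_q_2 = (4·q_2)/(4·q_1); tangency sets this equal to p_1/p_2.
Rearranging, p_2·q_2 = p_1·q_1. Substituting into the budget gives p_1·q_1·(1 + 1) = I.
Demand: q_1*(p_1,p_2,I) = 0.5·I/p_1 and q_2* = 0.5·I/p_2.
At p_1=2, p_2=5, I=292: q_1* = 0.5·292/2 = 73.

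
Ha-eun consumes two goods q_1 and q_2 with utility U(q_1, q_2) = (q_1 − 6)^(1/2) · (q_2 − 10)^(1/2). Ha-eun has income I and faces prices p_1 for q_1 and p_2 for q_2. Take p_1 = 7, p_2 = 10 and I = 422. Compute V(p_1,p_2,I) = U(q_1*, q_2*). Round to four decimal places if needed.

V = 16.7332

This is Cobb-Douglas in (q_1−6, q_2−10): tangency gives 0.5·p_2·(q_2−10) = 0.5·p_1·(q_1−6).
Substituting into the budget: q_1* = 6 + 0.5·(I − 6·p_1 − 10·p_2)/p_1, and q_2* = 10 + 0.5·(…)/p_2.
Discretionary income = 422 − 6·7 − 10·10 = 280; q_1* = 6 + 0.5·280/7 = 26; q_2* = 10 + 0.5·280/10 = 24.
Utility at the optimum: U(26, 24) = 16.7332.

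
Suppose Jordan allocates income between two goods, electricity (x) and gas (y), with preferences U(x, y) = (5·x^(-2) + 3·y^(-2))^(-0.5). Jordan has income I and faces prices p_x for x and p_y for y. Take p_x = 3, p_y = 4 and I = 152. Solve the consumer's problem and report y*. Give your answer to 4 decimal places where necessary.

Substitute y = (y/x)·x into the budget: x* = I/(p_x + p_y·(y/x)).
Numerically y/x = 0.766309, so x* = 152/(3 + 4·0.766309) = 25.0608 and y* = 0.766309·25.0608 = 19.2044.

y* = 19.2044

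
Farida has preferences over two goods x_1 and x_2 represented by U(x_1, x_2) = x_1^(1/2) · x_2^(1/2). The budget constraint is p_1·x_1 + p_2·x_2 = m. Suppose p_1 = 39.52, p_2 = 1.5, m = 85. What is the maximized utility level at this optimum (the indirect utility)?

V = 5.5199

Demand: x_1*(p_1,p_2,m) = 0.5·m/p_1 and x_2* = 0.5·m/p_2.
At p_1=39.52, p_2=1.5, m=85: x_1* = 0.5·85/39.52 = 1.0754, x_2* = 28.3333.
Utility at the optimum: U(1.0754, 28.3333) = 5.5199.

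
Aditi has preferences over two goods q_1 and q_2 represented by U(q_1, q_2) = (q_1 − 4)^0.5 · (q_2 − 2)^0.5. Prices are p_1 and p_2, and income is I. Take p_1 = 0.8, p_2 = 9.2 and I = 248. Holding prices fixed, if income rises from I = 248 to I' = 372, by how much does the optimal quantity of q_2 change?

Let q_1' = q_1−4, q_2' = q_2−2. MRS = q_2'/q_1' = p_1/p_2.
Substituting into the budget: q_1* = 4 + 0.5·(I − 4·p_1 − 2·p_2)/p_1, and q_2* = 2 + 0.5·(…)/p_2.
Discretionary income = 248 − 4·0.8 − 2·9.2 = 226.4; q_2* = 2 + 0.5·226.4/9.2 = 14.3043.
At I' = 372: q_2* = 21.0435. Change: 21.0435 − 14.3043 = 6.7391.

Δq_2* = 6.7391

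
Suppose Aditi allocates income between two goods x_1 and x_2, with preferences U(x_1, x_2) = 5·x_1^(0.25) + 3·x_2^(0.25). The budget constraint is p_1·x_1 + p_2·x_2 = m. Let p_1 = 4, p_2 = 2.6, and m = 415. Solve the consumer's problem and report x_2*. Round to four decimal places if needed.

From the CES first-order condition, (5/3)·(x_2/x_1)^(0.75) = p_1/p_2.
Solve for the ratio: x_2/x_1 = [(3/5)·p_1/p_2]^(4/3).
Substitute x_2 = (x_2/x_1)·x_1 into the budget: x_1* = m/(p_1 + p_2·(x_2/x_1)).
Numerically x_2/x_1 = 0.898774, so x_1* = 415/(4 + 2.6·0.898774) = 65.4903 and x_2* = 0.898774·65.4903 = 58.861.

x_2* = 58.861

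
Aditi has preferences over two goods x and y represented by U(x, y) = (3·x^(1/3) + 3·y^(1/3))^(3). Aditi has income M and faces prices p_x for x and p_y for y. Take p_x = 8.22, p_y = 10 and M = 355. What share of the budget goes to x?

share on x = 0.5245

MRS = MU_x/MU_y = (y/x)^(2/3). Set equal to p_x/p_y.
Solve for the ratio: y/x = [p_x/p_y]^(1.5).
With the ratio pinned down, the budget gives x* = M/(p_x + p_y·(y/x)) and y* = (y/x)·x*.
Numerically y/x = 0.74526, so x* = 355/(8.22 + 10·0.74526) = 22.651 and y* = 0.74526·22.651 = 16.8809.
Expenditure on x: 8.22·22.651 = 186.1912; share = 0.5245.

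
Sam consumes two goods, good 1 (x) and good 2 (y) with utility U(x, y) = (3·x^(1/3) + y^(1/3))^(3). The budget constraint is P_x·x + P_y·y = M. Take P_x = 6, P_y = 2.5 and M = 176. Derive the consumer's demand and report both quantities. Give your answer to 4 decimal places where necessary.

MU_x ∝ 3·x^(-2/3), MU_y ∝ y^(-2/3), so MRS = 3·(y/x)^(2/3) = P_x/P_y.
Hence y/x = ((1/3)·P_x/P_y)^(1/(2/3)), i.e. raised to the 1.5 power.
With the ratio pinned down, the budget gives x* = M/(P_x + P_y·(y/x)) and y* = (y/x)·x*.
Numerically y/x = 0.715542, so x* = 176/(6 + 2.5·0.715542) = 22.5964 and y* = 0.715542·22.5964 = 16.1687.

x* = 22.5964, y* = 16.1687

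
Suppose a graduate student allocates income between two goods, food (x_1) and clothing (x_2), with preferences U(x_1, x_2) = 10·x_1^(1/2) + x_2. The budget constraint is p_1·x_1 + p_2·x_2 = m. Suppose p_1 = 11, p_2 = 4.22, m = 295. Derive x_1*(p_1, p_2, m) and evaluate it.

MU_x_1 = 5/√x_1, MU_x_2 = 1. Tangency: 5/√x_1 = p_1/p_2.
Thus x_1* = (5·p_2/p_1)² — independent of m — with the rest of income spent on x_2.
Plugging in: x_1* = (5·4.22/11)² = 3.6794.

x_1* = 3.6794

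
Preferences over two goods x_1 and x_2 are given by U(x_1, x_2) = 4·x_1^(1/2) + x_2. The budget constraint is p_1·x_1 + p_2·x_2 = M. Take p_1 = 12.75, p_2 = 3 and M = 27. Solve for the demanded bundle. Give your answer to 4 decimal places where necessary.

x_1* = 0.2215, x_2* = 8.0588

Utility is quasi-linear in x_2; the FOC for x_1 is 2/√x_1 = p_1/p_2.
Solve: √x_1 = 2·p_2/p_1, so x_1*(p_1,p_2) = (2·p_2/p_1)², and x_2* = (M − p_1·x_1*)/p_2.
Plugging in: x_1* = (2·3/12.75)² = 0.2215, x_2* = 8.0588.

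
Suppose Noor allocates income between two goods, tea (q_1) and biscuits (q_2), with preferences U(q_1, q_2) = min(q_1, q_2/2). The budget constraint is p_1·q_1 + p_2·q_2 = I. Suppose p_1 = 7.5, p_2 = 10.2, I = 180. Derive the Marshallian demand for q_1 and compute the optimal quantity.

Demand: q_1*(p_1,p_2,I) = I/(p_1 + 2·p_2), q_2* = 2·I/(p_1 + 2·p_2).
Here 7.5 + 2·10.2 = 27.9, giving q_1* = 6.4516.

q_1* = 6.4516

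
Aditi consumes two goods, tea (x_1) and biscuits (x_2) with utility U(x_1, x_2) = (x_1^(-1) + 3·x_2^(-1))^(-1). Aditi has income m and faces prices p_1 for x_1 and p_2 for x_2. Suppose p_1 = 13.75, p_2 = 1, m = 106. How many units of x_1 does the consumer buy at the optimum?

MU_x_1 ∝ x_1^(-2), MU_x_2 ∝ 3·x_2^(-2), so MRS = (1/3)·(x_2/x_1)^(2) = p_1/p_2.
Hence x_2/x_1 = (3·p_1/p_2)^(1/(2)), i.e. raised to the 0.5 power.
Substitute x_2 = (x_2/x_1)·x_1 into the budget: x_1* = m/(p_1 + p_2·(x_2/x_1)).
Numerically x_2/x_1 = 6.422616, so x_1* = 106/(13.75 + 1·6.422616) = 5.2546.

x_1* = 5.2546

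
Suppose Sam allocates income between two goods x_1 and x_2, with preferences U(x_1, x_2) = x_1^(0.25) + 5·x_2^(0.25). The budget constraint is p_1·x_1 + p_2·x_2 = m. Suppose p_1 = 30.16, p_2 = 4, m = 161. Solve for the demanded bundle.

x_1* = 0.3005, x_2* = 37.9844

With the ratio pinned down, the budget gives x_1* = m/(p_1 + p_2·(x_2/x_1)) and x_2* = (x_2/x_1)·x_1*.
Numerically x_2/x_1 = 126.412048, so x_1* = 161/(30.16 + 4·126.412048) = 0.3005 and x_2* = 126.412048·0.3005 = 37.9844.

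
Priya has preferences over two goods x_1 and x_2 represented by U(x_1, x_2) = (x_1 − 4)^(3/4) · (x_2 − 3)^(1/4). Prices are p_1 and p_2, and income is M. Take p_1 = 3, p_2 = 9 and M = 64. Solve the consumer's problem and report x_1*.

After buying the subsistence bundle (4, 3), a share 0.75 of the remaining income goes to x_1: x_1* = 4 + 0.75·(M − 4p_1 − 3p_2)/p_1.
Discretionary income = 64 − 4·3 − 3·9 = 25; x_1* = 4 + 0.75·25/3 = 10.25.

x_1* = 10.25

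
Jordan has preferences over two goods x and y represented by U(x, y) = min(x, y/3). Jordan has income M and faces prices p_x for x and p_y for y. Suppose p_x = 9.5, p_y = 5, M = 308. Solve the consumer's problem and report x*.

Leontief preferences: the optimum is at the kink where x/1 = y/3, i.e. y = 3·x.
Budget: p_x·x + p_y·3·x = M, so (p_x + 3·p_y)·x = M.
Demand: x*(p_x,p_y,M) = M/(p_x + 3·p_y), y* = 3·M/(p_x + 3·p_y).
Here 9.5 + 3·5 = 24.5, giving x* = 12.5714.

x* = 12.5714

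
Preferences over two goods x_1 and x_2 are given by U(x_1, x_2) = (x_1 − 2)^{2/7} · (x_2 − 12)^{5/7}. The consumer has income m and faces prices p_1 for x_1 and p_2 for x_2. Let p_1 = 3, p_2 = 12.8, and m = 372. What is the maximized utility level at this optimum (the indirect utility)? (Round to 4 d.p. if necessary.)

This is Cobb-Douglas in (x_1−2, x_2−12): tangency gives 2/7·p_2·(x_2−12) = 5/7·p_1·(x_1−2).
After buying the subsistence bundle (2, 12), a share 2/7 of the remaining income goes to x_1: x_1* = 2 + 2/7·(m − 2p_1 − 12p_2)/p_1.
Discretionary income = 372 − 2·3 − 12·12.8 = 212.4; x_1* = 2 + 2/7·212.4/3 = 22.2286; x_2* = 12 + 5/7·212.4/12.8 = 23.8527.
Utility at the optimum: U(22.2286, 23.8527) = 13.8084.

V = 13.8084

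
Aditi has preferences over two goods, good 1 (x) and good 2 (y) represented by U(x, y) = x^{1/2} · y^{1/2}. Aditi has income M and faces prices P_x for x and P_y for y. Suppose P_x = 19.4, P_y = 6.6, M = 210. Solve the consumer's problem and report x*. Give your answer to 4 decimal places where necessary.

x* = 5.4124

Tangency: MRS = y/x = P_x/P_y.
Rearranging, P_y·y = P_x·x. Substituting into the budget gives P_x·x·(1 + 1) = M.
Demand: x*(P_x,P_y,M) = 0.5·M/P_x and y* = 0.5·M/P_y.
At P_x=19.4, P_y=6.6, M=210: x* = 0.5·210/19.4 = 5.4124.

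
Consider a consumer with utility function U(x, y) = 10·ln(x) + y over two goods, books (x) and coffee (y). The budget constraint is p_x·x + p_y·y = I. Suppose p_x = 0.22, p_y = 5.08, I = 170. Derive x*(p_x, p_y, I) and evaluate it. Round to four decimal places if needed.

x* = 230.9091

MU_x = 10/x, MU_y = 1. Tangency: 10/x = p_x/p_y.
So x*(p_x,p_y) = 10·p_y/p_x, independent of income; and y* = (I − 10·p_y)/p_y.
At the given prices: x* = 10·5.08/0.22 = 230.9091.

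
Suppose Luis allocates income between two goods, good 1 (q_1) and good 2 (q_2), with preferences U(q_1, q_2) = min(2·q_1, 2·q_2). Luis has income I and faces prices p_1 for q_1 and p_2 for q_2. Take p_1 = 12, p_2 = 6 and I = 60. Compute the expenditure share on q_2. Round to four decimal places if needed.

share on q_2 = 0.3333

Leontief preferences: the optimum is at the kink where q_1/2 = q_2/2, i.e. q_2 = q_1.
Budget: p_1·q_1 + p_2·q_1 = I, so (2·p_1 + 2·p_2)·q_1 = 2·I.
Demand: q_1*(p_1,p_2,I) = 2·I/(2·p_1 + 2·p_2), q_2* = 2·I/(2·p_1 + 2·p_2).
Here 2·12 + 2·6 = 36, giving q_1* = 3.3333 and q_2* = 3.3333.
Expenditure on q_2: 6·3.3333 = 20; share = 0.3333.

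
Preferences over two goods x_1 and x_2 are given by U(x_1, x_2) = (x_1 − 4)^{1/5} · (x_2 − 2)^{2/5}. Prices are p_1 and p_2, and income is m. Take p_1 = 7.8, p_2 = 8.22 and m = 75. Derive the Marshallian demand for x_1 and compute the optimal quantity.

x_1* = 5.1692

This is Cobb-Douglas in (x_1−4, x_2−2): tangency gives 0.2·p_2·(x_2−2) = 0.4·p_1·(x_1−4).
After buying the subsistence bundle (4, 2), a share 1/3 of the remaining income goes to x_1: x_1* = 4 + 1/3·(m − 4p_1 − 2p_2)/p_1.
Discretionary income = 75 − 4·7.8 − 2·8.22 = 27.36; x_1* = 4 + 1/3·27.36/7.8 = 5.1692.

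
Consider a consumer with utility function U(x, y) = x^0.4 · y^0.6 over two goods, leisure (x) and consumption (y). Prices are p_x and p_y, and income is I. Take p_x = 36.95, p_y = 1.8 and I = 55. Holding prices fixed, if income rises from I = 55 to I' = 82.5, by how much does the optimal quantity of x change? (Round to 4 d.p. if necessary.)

The MRS is (2/3)·y/x. Set MRS = p_x/p_y.
Rearranging, p_y·y = (3/2)·p_x·x. Substituting into the budget gives p_x·x·(1 + (3/2)) = I.
Demand: x*(p_x,p_y,I) = 0.4·I/p_x and y* = 0.6·I/p_y.
At p_x=36.95, p_y=1.8, I=55: x* = 0.4·55/36.95 = 0.5954.
At I' = 82.5: x* = 0.8931. Change: 0.8931 − 0.5954 = 0.2977.

Δx* = 0.2977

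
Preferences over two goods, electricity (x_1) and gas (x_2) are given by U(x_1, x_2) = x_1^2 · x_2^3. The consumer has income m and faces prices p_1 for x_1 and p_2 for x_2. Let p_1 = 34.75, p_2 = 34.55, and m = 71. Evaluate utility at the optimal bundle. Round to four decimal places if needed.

V = 1.252

MU_x_1/MU_x_2 = (2·x_2)/(3·x_1); tangency sets this equal to p_1/p_2.
So 2·p_2·x_2 = 3·p_1·x_1; combined with the budget, a share 0.4 of income goes to x_1.
Demand: x_1*(p_1,p_2,m) = 0.4·m/p_1 and x_2* = 0.6·m/p_2.
At p_1=34.75, p_2=34.55, m=71: x_1* = 0.4·71/34.75 = 0.8173, x_2* = 1.233.
Utility at the optimum: U(0.8173, 1.233) = 1.252.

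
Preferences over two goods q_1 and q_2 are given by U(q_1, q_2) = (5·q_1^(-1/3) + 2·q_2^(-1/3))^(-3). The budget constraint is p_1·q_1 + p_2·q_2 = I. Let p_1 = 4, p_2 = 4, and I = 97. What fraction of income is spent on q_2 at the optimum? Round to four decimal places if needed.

share on q_2 = 0.3347

MRS = MU_q_1/MU_q_2 = (5/2)·(q_2/q_1)^(4/3). Set equal to p_1/p_2.
Hence q_2/q_1 = ((2/5)·p_1/p_2)^(1/(4/3)), i.e. raised to the 0.75 power.
With the ratio pinned down, the budget gives q_1* = I/(p_1 + p_2·(q_2/q_1)) and q_2* = (q_2/q_1)·q_1*.
Numerically q_2/q_1 = 0.502973, so q_1* = 97/(4 + 4·0.502973) = 16.1347 and q_2* = 0.502973·16.1347 = 8.1153.
Expenditure on q_2: 4·8.1153 = 32.4613; share = 0.3347.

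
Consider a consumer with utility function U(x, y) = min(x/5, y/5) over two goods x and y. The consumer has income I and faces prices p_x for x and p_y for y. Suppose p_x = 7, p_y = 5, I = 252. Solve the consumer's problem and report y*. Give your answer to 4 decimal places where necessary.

y* = 21

With perfect complements, no substitution: consume in ratio x:y = 5:5.
Budget: p_x·x + p_y·x = I, so (5·p_x + 5·p_y)·x = 5·I.
Demand: x*(p_x,p_y,I) = 5·I/(5·p_x + 5·p_y), y* = 5·I/(5·p_x + 5·p_y).
Here 5·7 + 5·5 = 60, giving y* = 21.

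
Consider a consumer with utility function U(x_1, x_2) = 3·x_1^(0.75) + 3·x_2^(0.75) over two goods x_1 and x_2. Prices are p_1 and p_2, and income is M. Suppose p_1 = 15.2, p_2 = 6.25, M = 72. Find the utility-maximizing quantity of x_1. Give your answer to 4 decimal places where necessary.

MU_x_1 ∝ 3·x_1^(-0.25), MU_x_2 ∝ 3·x_2^(-0.25), so MRS = (x_2/x_1)^(0.25) = p_1/p_2.
Hence x_2/x_1 = (p_1/p_2)^(1/(0.25)), i.e. raised to the 4 power.
Substitute x_2 = (x_2/x_1)·x_1 into the budget: x_1* = M/(p_1 + p_2·(x_2/x_1)).
Numerically x_2/x_1 = 34.982777, so x_1* = 72/(15.2 + 6.25·34.982777) = 0.3079.

x_1* = 0.3079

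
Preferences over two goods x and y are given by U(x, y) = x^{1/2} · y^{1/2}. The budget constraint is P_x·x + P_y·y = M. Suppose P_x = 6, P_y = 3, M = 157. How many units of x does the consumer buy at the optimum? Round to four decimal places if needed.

Tangency: MRS = y/x = P_x/P_y.
Rearranging, P_y·y = P_x·x. Substituting into the budget gives P_x·x·(1 + 1) = M.
Demand: x*(P_x,P_y,M) = 0.5·M/P_x and y* = 0.5·M/P_y.
At P_x=6, P_y=3, M=157: x* = 0.5·157/6 = 13.0833.

x* = 13.0833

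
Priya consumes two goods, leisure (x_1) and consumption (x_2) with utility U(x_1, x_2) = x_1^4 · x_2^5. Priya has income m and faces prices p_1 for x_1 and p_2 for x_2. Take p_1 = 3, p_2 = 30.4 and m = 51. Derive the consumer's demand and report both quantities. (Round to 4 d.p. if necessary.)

x_1* = 7.5556, x_2* = 0.932

MU_x_1/MU_x_2 = (4·x_2)/(5·x_1); tangency sets this equal to p_1/p_2.
Rearranging, p_2·x_2 = (5/4)·p_1·x_1. Substituting into the budget gives p_1·x_1·(1 + (5/4)) = m.
Demand: x_1*(p_1,p_2,m) = 4/9·m/p_1 and x_2* = 5/9·m/p_2.
At p_1=3, p_2=30.4, m=51: x_1* = 4/9·51/3 = 7.5556, x_2* = 0.932.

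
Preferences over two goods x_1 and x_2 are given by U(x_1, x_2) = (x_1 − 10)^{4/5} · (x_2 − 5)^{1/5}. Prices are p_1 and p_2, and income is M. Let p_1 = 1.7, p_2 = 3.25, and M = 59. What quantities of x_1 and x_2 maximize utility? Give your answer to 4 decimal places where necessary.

This is Cobb-Douglas in (x_1−10, x_2−5): tangency gives 0.8·p_2·(x_2−5) = 0.2·p_1·(x_1−10).
After buying the subsistence bundle (10, 5), a share 0.8 of the remaining income goes to x_1: x_1* = 10 + 0.8·(M − 10p_1 − 5p_2)/p_1.
Discretionary income = 59 − 10·1.7 − 5·3.25 = 25.75; x_1* = 10 + 0.8·25.75/1.7 = 22.1176; x_2* = 5 + 0.2·25.75/3.25 = 6.5846.

x_1* = 22.1176, x_2* = 6.5846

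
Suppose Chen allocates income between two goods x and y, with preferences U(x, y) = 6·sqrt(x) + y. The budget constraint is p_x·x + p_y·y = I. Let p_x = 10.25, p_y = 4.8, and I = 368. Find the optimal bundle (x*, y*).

x* = 1.9737, y* = 72.452

Utility is quasi-linear in y; the FOC for x is 3/√x = p_x/p_y.
Solve: √x = 3·p_y/p_x, so x*(p_x,p_y) = (3·p_y/p_x)², and y* = (I − p_x·x*)/p_y.
Plugging in: x* = (3·4.8/10.25)² = 1.9737, y* = 72.452.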